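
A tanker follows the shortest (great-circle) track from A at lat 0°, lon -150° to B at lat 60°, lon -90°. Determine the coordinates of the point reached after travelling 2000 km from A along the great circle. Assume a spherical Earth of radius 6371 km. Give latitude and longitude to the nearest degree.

The haversine formula gives a central angle δ ≈ 1.318 rad (75.5°) between the endpoints. The total great-circle distance is δ·R ≈ 1.318 × 6371 ≈ 8398 km, so the target fraction is f = 2000/8398 ≈ 0.238.
Interpolate at f ≈ 0.238 with slerp weights a = sin((1−f)δ)/sin δ ≈ 0.871, b = sin(fδ)/sin δ ≈ 0.319.
p = a·p₁ + b·p₂ ≈ (-0.755, -0.595, 0.276); φ = arcsin(p_z) ≈ 16.03°, λ = atan2(p_y, p_x) ≈ -141.74°.

≈ lat 16°, lon -142°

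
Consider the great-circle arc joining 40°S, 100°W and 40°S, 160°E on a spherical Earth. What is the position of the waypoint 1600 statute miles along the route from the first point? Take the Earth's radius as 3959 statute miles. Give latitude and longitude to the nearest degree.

≈ 51°S, 130°W

Convert each endpoint to a unit vector on the sphere (x = cos φ cos λ, y = cos φ sin λ, z = sin φ).
The central angle between the endpoints is δ = arccos(p₁·p₂) ≈ 1.254 rad (71.9°). The total great-circle distance is δ·R ≈ 1.254 × 3959 ≈ 4966 mi, so the target fraction is f = 1600/4966 ≈ 0.322.
Interpolate at f ≈ 0.322 with slerp weights a = sin((1−f)δ)/sin δ ≈ 0.791, b = sin(fδ)/sin δ ≈ 0.414.
p = a·p₁ + b·p₂ ≈ (-0.403, -0.488, -0.774); φ = arcsin(p_z) ≈ -50.73°, λ = atan2(p_y, p_x) ≈ -129.55°.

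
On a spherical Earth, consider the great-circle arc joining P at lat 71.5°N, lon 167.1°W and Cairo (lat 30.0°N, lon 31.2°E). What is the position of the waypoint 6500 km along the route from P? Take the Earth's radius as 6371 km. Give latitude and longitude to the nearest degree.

Convert each endpoint to a unit vector on the sphere (x = cos φ cos λ, y = cos φ sin λ, z = sin φ).
The central angle between the endpoints is δ = arccos(p₁·p₂) ≈ 1.356 rad (77.7°). The total great-circle distance is δ·R ≈ 1.356 × 6371 ≈ 8638 km, so the target fraction is f = 6500/8638 ≈ 0.752.
Interpolate at f ≈ 0.752 with slerp weights a = sin((1−f)δ)/sin δ ≈ 0.337, b = sin(fδ)/sin δ ≈ 0.872.
p = a·p₁ + b·p₂ ≈ (0.542, 0.367, 0.756); φ = arcsin(p_z) ≈ 49.10°, λ = atan2(p_y, p_x) ≈ 34.14°.

≈ lat 49°N, lon 34°E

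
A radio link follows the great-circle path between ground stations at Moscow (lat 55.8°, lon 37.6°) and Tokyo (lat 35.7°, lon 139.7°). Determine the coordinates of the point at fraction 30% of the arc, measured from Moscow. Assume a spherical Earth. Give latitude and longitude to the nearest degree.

≈ lat 61°, lon 75°

Convert each endpoint to a unit vector on the sphere (x = cos φ cos λ, y = cos φ sin λ, z = sin φ).
The central angle between the endpoints is δ = arccos(p₁·p₂) ≈ 1.173 rad (67.2°).
Interpolate at f = 0.30 with slerp weights a = sin((1−f)δ)/sin δ ≈ 0.794, b = sin(fδ)/sin δ ≈ 0.374.
p = a·p₁ + b·p₂ ≈ (0.122, 0.469, 0.875); φ = arcsin(p_z) ≈ 61.03°, λ = atan2(p_y, p_x) ≈ 75.41°.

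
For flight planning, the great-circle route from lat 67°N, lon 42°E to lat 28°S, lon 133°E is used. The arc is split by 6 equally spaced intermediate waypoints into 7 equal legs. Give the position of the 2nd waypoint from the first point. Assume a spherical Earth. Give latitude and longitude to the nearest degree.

Convert each endpoint to a unit vector on the sphere (x = cos φ cos λ, y = cos φ sin λ, z = sin φ).
The central angle between the endpoints is δ = arccos(p₁·p₂) ≈ 2.024 rad (116.0°).
Interpolate at f = 2/7 with slerp weights a = sin((1−f)δ)/sin δ ≈ 1.104, b = sin(fδ)/sin δ ≈ 0.608.
p = a·p₁ + b·p₂ ≈ (-0.046, 0.681, 0.731); φ = arcsin(p_z) ≈ 46.93°, λ = atan2(p_y, p_x) ≈ 93.84°.

≈ lat 47°N, lon 94°E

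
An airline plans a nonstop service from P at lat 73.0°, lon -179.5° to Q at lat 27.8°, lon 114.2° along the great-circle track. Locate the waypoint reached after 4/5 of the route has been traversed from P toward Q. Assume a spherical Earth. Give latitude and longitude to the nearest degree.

Write both endpoints as unit vectors p₁, p₂ with components (cos φ cos λ, cos φ sin λ, sin φ).
The central angle between the endpoints is δ = arccos(p₁·p₂) ≈ 0.988 rad (56.6°).
Interpolate at f = 4/5 with slerp weights a = sin((1−f)δ)/sin δ ≈ 0.235, b = sin(fδ)/sin δ ≈ 0.851.
p = a·p₁ + b·p₂ ≈ (-0.377, 0.686, 0.622); φ = arcsin(p_z) ≈ 38.45°, λ = atan2(p_y, p_x) ≈ 118.81°.

≈ lat 38°, lon 119°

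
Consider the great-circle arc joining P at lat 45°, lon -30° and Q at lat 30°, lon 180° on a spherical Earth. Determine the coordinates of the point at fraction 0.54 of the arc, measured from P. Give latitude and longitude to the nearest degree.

≈ lat 68°, lon -136°

Write both endpoints as unit vectors p₁, p₂ with components (cos φ cos λ, cos φ sin λ, sin φ).
The central angle between the endpoints is δ = arccos(p₁·p₂) ≈ 1.749 rad (100.2°).
Interpolate at f = 0.54 with slerp weights a = sin((1−f)δ)/sin δ ≈ 0.732, b = sin(fδ)/sin δ ≈ 0.823.
p = a·p₁ + b·p₂ ≈ (-0.265, -0.259, 0.929); φ = arcsin(p_z) ≈ 68.28°, λ = atan2(p_y, p_x) ≈ -135.63°.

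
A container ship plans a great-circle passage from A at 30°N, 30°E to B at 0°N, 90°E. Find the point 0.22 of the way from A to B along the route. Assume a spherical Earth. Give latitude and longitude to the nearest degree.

≈ 25°N, 45°E

Write both endpoints as unit vectors p₁, p₂ with components (cos φ cos λ, cos φ sin λ, sin φ).
The central angle between the endpoints is δ = arccos(p₁·p₂) ≈ 1.123 rad (64.3°).
Interpolate at f = 0.22 with slerp weights a = sin((1−f)δ)/sin δ ≈ 0.852, b = sin(fδ)/sin δ ≈ 0.271.
p = a·p₁ + b·p₂ ≈ (0.639, 0.640, 0.426); φ = arcsin(p_z) ≈ 25.22°, λ = atan2(p_y, p_x) ≈ 45.05°.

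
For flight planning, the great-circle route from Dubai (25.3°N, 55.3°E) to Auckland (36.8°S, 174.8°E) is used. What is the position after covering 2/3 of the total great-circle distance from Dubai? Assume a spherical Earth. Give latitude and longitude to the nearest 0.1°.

≈ 22.9°S, 127.8°E

The haversine formula gives a central angle δ ≈ 2.230 rad (127.8°) between the endpoints.
Interpolate at f = 2/3 with slerp weights a = sin((1−f)δ)/sin δ ≈ 0.856, b = sin(fδ)/sin δ ≈ 1.261.
p = a·p₁ + b·p₂ ≈ (-0.565, 0.728, -0.389); φ = arcsin(p_z) ≈ -22.91°, λ = atan2(p_y, p_x) ≈ 127.80°.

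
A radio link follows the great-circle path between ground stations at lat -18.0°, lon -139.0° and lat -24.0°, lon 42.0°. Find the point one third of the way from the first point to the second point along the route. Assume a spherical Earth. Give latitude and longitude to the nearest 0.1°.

The haversine formula gives a central angle δ ≈ 2.408 rad (138.0°) between the endpoints.
Interpolate at f = 1/3 with slerp weights a = sin((1−f)δ)/sin δ ≈ 1.493, b = sin(fδ)/sin δ ≈ 1.075.
p = a·p₁ + b·p₂ ≈ (-0.342, -0.275, -0.899); φ = arcsin(p_z) ≈ -63.97°, λ = atan2(p_y, p_x) ≈ -141.24°.

≈ lat -64.0°, lon -141.2°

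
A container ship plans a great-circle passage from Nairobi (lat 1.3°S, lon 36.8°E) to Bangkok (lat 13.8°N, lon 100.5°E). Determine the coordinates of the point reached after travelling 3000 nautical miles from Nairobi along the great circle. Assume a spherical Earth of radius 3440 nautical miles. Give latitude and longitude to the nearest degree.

≈ lat 11°N, lon 85°E

Write both endpoints as unit vectors p₁, p₂ with components (cos φ cos λ, cos φ sin λ, sin φ).
The central angle between the endpoints is δ = arccos(p₁·p₂) ≈ 1.132 rad (64.9°). The total great-circle distance is δ·R ≈ 1.132 × 3440 ≈ 3894 nmi, so the target fraction is f = 3000/3894 ≈ 0.770.
Interpolate at f ≈ 0.770 with slerp weights a = sin((1−f)δ)/sin δ ≈ 0.284, b = sin(fδ)/sin δ ≈ 0.846.
p = a·p₁ + b·p₂ ≈ (0.078, 0.978, 0.195); φ = arcsin(p_z) ≈ 11.26°, λ = atan2(p_y, p_x) ≈ 85.46°.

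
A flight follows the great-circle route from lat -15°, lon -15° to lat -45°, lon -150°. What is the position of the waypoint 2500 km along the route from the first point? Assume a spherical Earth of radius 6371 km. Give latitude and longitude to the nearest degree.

Convert each endpoint to a unit vector on the sphere (x = cos φ cos λ, y = cos φ sin λ, z = sin φ).
The central angle between the endpoints is δ = arccos(p₁·p₂) ≈ 1.875 rad (107.5°). The total great-circle distance is δ·R ≈ 1.875 × 6371 ≈ 11948 km, so the target fraction is f = 2500/11948 ≈ 0.209.
Interpolate at f ≈ 0.209 with slerp weights a = sin((1−f)δ)/sin δ ≈ 1.044, b = sin(fδ)/sin δ ≈ 0.401.
p = a·p₁ + b·p₂ ≈ (0.729, -0.403, -0.554); φ = arcsin(p_z) ≈ -33.62°, λ = atan2(p_y, p_x) ≈ -28.93°.

≈ lat -34°, lon -29°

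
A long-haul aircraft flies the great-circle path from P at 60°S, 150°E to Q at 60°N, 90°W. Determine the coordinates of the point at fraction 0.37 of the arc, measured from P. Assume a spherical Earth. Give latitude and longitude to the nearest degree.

Convert each endpoint to a unit vector on the sphere (x = cos φ cos λ, y = cos φ sin λ, z = sin φ).
The central angle between the endpoints is δ = arccos(p₁·p₂) ≈ 2.636 rad (151.0°).
Interpolate at f = 0.37 with slerp weights a = sin((1−f)δ)/sin δ ≈ 2.057, b = sin(fδ)/sin δ ≈ 1.710.
p = a·p₁ + b·p₂ ≈ (-0.891, -0.341, -0.301); φ = arcsin(p_z) ≈ -17.49°, λ = atan2(p_y, p_x) ≈ -159.07°.

≈ 17°S, 159°W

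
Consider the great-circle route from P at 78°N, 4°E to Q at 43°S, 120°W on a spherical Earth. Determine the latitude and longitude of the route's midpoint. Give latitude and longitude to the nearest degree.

≈ 25°N, 104°W

From cos δ = sin φ₁ sin φ₂ + cos φ₁ cos φ₂ cos Δλ, the central angle is δ ≈ 2.422 rad (138.8°).
Interpolate at f = 1/2 with slerp weights a = sin((1−f)δ)/sin δ ≈ 1.420, b = sin(fδ)/sin δ ≈ 1.420.
p = a·p₁ + b·p₂ ≈ (-0.225, -0.879, 0.421); φ = arcsin(p_z) ≈ 24.87°, λ = atan2(p_y, p_x) ≈ -104.35°.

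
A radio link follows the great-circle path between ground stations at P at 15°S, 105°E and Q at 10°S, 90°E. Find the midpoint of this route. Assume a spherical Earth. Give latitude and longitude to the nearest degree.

From cos δ = sin φ₁ sin φ₂ + cos φ₁ cos φ₂ cos Δλ, the central angle is δ ≈ 0.270 rad (15.5°).
Interpolate at f = 1/2 with slerp weights a = sin((1−f)δ)/sin δ ≈ 0.505, b = sin(fδ)/sin δ ≈ 0.505.
p = a·p₁ + b·p₂ ≈ (-0.126, 0.968, -0.218); φ = arcsin(p_z) ≈ -12.60°, λ = atan2(p_y, p_x) ≈ 97.43°.

≈ 13°S, 97°E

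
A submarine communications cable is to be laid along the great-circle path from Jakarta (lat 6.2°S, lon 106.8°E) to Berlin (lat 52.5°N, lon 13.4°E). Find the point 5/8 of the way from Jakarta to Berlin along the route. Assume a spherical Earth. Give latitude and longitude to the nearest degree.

≈ lat 39°N, lon 63°E

From cos δ = sin φ₁ sin φ₂ + cos φ₁ cos φ₂ cos Δλ, the central angle is δ ≈ 1.693 rad (97.0°).
Interpolate at f = 5/8 with slerp weights a = sin((1−f)δ)/sin δ ≈ 0.597, b = sin(fδ)/sin δ ≈ 0.878.
p = a·p₁ + b·p₂ ≈ (0.348, 0.692, 0.632); φ = arcsin(p_z) ≈ 39.19°, λ = atan2(p_y, p_x) ≈ 63.30°.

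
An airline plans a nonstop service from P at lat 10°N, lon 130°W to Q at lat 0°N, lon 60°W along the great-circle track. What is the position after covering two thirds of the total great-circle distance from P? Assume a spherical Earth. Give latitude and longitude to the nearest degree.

≈ lat 4°N, lon 83°W

From cos δ = sin φ₁ sin φ₂ + cos φ₁ cos φ₂ cos Δλ, the central angle is δ ≈ 1.227 rad (70.3°).
Interpolate at f = 2/3 with slerp weights a = sin((1−f)δ)/sin δ ≈ 0.422, b = sin(fδ)/sin δ ≈ 0.775.
p = a·p₁ + b·p₂ ≈ (0.120, -0.990, 0.073); φ = arcsin(p_z) ≈ 4.21°, λ = atan2(p_y, p_x) ≈ -83.08°.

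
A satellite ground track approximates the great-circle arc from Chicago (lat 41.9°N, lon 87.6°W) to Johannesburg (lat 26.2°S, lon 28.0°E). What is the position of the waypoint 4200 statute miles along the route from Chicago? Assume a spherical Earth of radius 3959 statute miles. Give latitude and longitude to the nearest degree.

≈ lat 16°N, lon 23°W

Write both endpoints as unit vectors p₁, p₂ with components (cos φ cos λ, cos φ sin λ, sin φ).
The central angle between the endpoints is δ = arccos(p₁·p₂) ≈ 2.194 rad (125.7°). The total great-circle distance is δ·R ≈ 2.194 × 3959 ≈ 8685 mi, so the target fraction is f = 4200/8685 ≈ 0.484.
Interpolate at f ≈ 0.484 with slerp weights a = sin((1−f)δ)/sin δ ≈ 1.115, b = sin(fδ)/sin δ ≈ 1.075.
p = a·p₁ + b·p₂ ≈ (0.886, -0.377, 0.270); φ = arcsin(p_z) ≈ 15.68°, λ = atan2(p_y, p_x) ≈ -23.02°.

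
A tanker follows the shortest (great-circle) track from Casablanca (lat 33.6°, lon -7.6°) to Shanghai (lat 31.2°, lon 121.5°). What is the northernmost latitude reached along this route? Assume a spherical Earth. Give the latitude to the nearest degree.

≈ 56°

The great circle lies in the plane with unit normal n̂ = (p₁ × p₂)/|p₁ × p₂|.
Here n̂_z ≈ +0.560; the vertex latitude is φ_max = arccos|n̂_z| ≈ 55.9°.
Check via Clairaut: cos φ_max = |cos φ₁| · sin C = cos(33.6°)·sin(42.3°) ≈ 0.560, again giving ≈ 55.9°.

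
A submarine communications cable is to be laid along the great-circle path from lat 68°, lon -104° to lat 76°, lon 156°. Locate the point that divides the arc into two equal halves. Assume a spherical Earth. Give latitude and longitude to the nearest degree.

≈ lat 78°, lon -140°

From cos δ = sin φ₁ sin φ₂ + cos φ₁ cos φ₂ cos Δλ, the central angle is δ ≈ 0.487 rad (27.9°).
Interpolate at f = 1/2 with slerp weights a = sin((1−f)δ)/sin δ ≈ 0.515, b = sin(fδ)/sin δ ≈ 0.515.
p = a·p₁ + b·p₂ ≈ (-0.161, -0.137, 0.978); φ = arcsin(p_z) ≈ 77.83°, λ = atan2(p_y, p_x) ≈ -139.61°.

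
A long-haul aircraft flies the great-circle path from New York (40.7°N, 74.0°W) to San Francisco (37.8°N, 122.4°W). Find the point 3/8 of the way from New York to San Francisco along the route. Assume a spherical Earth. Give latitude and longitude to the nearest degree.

Convert each endpoint to a unit vector on the sphere (x = cos φ cos λ, y = cos φ sin λ, z = sin φ).
The central angle between the endpoints is δ = arccos(p₁·p₂) ≈ 0.648 rad (37.1°).
Interpolate at f = 3/8 with slerp weights a = sin((1−f)δ)/sin δ ≈ 0.653, b = sin(fδ)/sin δ ≈ 0.399.
p = a·p₁ + b·p₂ ≈ (-0.032, -0.742, 0.670); φ = arcsin(p_z) ≈ 42.07°, λ = atan2(p_y, p_x) ≈ -92.50°.

≈ 42°N, 92°W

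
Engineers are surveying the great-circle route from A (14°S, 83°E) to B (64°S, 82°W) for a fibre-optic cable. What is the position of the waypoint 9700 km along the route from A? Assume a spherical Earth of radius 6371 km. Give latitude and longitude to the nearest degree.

≈ (77°S, 66°W)

Write both endpoints as unit vectors p₁, p₂ with components (cos φ cos λ, cos φ sin λ, sin φ).
The central angle between the endpoints is δ = arccos(p₁·p₂) ≈ 1.765 rad (101.2°). The total great-circle distance is δ·R ≈ 1.765 × 6371 ≈ 11248 km, so the target fraction is f = 9700/11248 ≈ 0.862.
Interpolate at f ≈ 0.862 with slerp weights a = sin((1−f)δ)/sin δ ≈ 0.245, b = sin(fδ)/sin δ ≈ 1.018.
p = a·p₁ + b·p₂ ≈ (0.091, -0.206, -0.974); φ = arcsin(p_z) ≈ -76.99°, λ = atan2(p_y, p_x) ≈ -66.13°.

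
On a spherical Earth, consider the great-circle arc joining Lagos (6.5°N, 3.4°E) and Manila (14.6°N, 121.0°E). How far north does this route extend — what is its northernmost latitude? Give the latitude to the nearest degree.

The great circle lies in the plane with unit normal n̂ = (p₁ × p₂)/|p₁ × p₂|.
Here n̂_z ≈ +0.937; the vertex latitude is φ_max = arccos|n̂_z| ≈ 20.4°.
Check via Clairaut: cos φ_max = |cos φ₁| · sin C = cos(6.5°)·sin(70.6°) ≈ 0.937, again giving ≈ 20.4°.

≈ 20°N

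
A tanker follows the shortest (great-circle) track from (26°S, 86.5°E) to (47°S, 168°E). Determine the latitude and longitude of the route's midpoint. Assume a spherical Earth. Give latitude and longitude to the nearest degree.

≈ (44°S, 121°E)

Convert each endpoint to a unit vector on the sphere (x = cos φ cos λ, y = cos φ sin λ, z = sin φ).
The central angle between the endpoints is δ = arccos(p₁·p₂) ≈ 1.147 rad (65.7°).
Interpolate at f = 1/2 with slerp weights a = sin((1−f)δ)/sin δ ≈ 0.595, b = sin(fδ)/sin δ ≈ 0.595.
p = a·p₁ + b·p₂ ≈ (-0.364, 0.618, -0.696); φ = arcsin(p_z) ≈ -44.13°, λ = atan2(p_y, p_x) ≈ 120.51°.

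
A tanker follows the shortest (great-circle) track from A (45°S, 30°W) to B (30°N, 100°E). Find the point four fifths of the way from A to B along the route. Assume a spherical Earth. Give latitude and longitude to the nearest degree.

From cos δ = sin φ₁ sin φ₂ + cos φ₁ cos φ₂ cos Δλ, the central angle is δ ≈ 2.415 rad (138.3°).
Interpolate at f = 4/5 with slerp weights a = sin((1−f)δ)/sin δ ≈ 0.699, b = sin(fδ)/sin δ ≈ 1.408.
p = a·p₁ + b·p₂ ≈ (0.216, 0.954, 0.210); φ = arcsin(p_z) ≈ 12.11°, λ = atan2(p_y, p_x) ≈ 77.23°.

≈ (12°N, 77°E)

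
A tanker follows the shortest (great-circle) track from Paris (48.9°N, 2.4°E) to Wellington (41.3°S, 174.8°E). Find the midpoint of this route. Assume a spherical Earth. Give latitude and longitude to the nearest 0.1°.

≈ 35.3°N, 133.7°E

Convert each endpoint to a unit vector on the sphere (x = cos φ cos λ, y = cos φ sin λ, z = sin φ).
The central angle between the endpoints is δ = arccos(p₁·p₂) ≈ 2.979 rad (170.7°).
Interpolate at f = 1/2 with slerp weights a = sin((1−f)δ)/sin δ ≈ 6.173, b = sin(fδ)/sin δ ≈ 6.173.
p = a·p₁ + b·p₂ ≈ (-0.564, 0.590, 0.578); φ = arcsin(p_z) ≈ 35.28°, λ = atan2(p_y, p_x) ≈ 133.70°.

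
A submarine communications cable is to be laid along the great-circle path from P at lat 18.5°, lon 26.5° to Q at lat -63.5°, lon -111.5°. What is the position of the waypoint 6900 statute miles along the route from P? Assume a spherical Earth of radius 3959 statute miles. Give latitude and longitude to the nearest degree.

Convert each endpoint to a unit vector on the sphere (x = cos φ cos λ, y = cos φ sin λ, z = sin φ).
The central angle between the endpoints is δ = arccos(p₁·p₂) ≈ 2.212 rad (126.8°). The total great-circle distance is δ·R ≈ 2.212 × 3959 ≈ 8759 mi, so the target fraction is f = 6900/8759 ≈ 0.788.
Interpolate at f ≈ 0.788 with slerp weights a = sin((1−f)δ)/sin δ ≈ 0.565, b = sin(fδ)/sin δ ≈ 1.230.
p = a·p₁ + b·p₂ ≈ (0.278, -0.272, -0.921); φ = arcsin(p_z) ≈ -67.12°, λ = atan2(p_y, p_x) ≈ -44.32°.

≈ lat -67°, lon -44°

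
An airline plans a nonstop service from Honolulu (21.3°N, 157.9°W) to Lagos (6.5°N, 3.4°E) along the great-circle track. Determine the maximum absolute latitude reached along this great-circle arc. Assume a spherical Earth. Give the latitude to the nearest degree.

≈ 57°N

The great circle lies in the plane with unit normal n̂ = (p₁ × p₂)/|p₁ × p₂|.
Here n̂_z ≈ +0.540; the vertex latitude is φ_max = arccos|n̂_z| ≈ 57.3°.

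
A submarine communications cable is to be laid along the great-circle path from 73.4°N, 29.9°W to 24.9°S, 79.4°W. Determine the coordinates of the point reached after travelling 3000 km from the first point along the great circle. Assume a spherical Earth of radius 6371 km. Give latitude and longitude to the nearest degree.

≈ 50°N, 60°W

Convert each endpoint to a unit vector on the sphere (x = cos φ cos λ, y = cos φ sin λ, z = sin φ).
The central angle between the endpoints is δ = arccos(p₁·p₂) ≈ 1.808 rad (103.6°). The total great-circle distance is δ·R ≈ 1.808 × 6371 ≈ 11520 km, so the target fraction is f = 3000/11520 ≈ 0.260.
Interpolate at f ≈ 0.260 with slerp weights a = sin((1−f)δ)/sin δ ≈ 1.001, b = sin(fδ)/sin δ ≈ 0.467.
p = a·p₁ + b·p₂ ≈ (0.326, -0.559, 0.763); φ = arcsin(p_z) ≈ 49.70°, λ = atan2(p_y, p_x) ≈ -59.75°.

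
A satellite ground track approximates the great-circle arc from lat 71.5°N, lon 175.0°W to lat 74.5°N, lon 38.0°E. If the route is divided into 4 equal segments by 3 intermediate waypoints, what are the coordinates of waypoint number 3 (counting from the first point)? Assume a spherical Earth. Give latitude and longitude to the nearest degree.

Convert each endpoint to a unit vector on the sphere (x = cos φ cos λ, y = cos φ sin λ, z = sin φ).
The central angle between the endpoints is δ = arccos(p₁·p₂) ≈ 0.568 rad (32.6°).
Interpolate at f = 3/4 with slerp weights a = sin((1−f)δ)/sin δ ≈ 0.263, b = sin(fδ)/sin δ ≈ 0.768.
p = a·p₁ + b·p₂ ≈ (0.079, 0.119, 0.990); φ = arcsin(p_z) ≈ 81.80°, λ = atan2(p_y, p_x) ≈ 56.58°.

≈ lat 82°N, lon 57°E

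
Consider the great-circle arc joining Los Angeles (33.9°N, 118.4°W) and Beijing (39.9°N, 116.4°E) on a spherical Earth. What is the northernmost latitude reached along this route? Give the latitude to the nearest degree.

The great circle lies in the plane with unit normal n̂ = (p₁ × p₂)/|p₁ × p₂|.
Here n̂_z ≈ -0.520; the vertex latitude is φ_max = arccos|n̂_z| ≈ 58.6°.

≈ 59°N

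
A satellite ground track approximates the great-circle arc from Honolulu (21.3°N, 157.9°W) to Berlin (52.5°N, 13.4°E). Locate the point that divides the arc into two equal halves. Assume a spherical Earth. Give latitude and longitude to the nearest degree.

≈ 74°N, 142°W

Convert each endpoint to a unit vector on the sphere (x = cos φ cos λ, y = cos φ sin λ, z = sin φ).
The central angle between the endpoints is δ = arccos(p₁·p₂) ≈ 1.847 rad (105.8°).
Interpolate at f = 1/2 with slerp weights a = sin((1−f)δ)/sin δ ≈ 0.829, b = sin(fδ)/sin δ ≈ 0.829.
p = a·p₁ + b·p₂ ≈ (-0.225, -0.174, 0.959); φ = arcsin(p_z) ≈ 73.50°, λ = atan2(p_y, p_x) ≈ -142.31°.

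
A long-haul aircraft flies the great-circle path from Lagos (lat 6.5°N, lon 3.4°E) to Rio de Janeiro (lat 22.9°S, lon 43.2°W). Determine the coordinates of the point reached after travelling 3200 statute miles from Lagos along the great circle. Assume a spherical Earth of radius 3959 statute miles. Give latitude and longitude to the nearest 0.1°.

≈ lat 19.1°S, lon 35.8°W

Write both endpoints as unit vectors p₁, p₂ with components (cos φ cos λ, cos φ sin λ, sin φ).
The central angle between the endpoints is δ = arccos(p₁·p₂) ≈ 0.946 rad (54.2°). The total great-circle distance is δ·R ≈ 0.946 × 3959 ≈ 3746 mi, so the target fraction is f = 3200/3746 ≈ 0.854.
Interpolate at f ≈ 0.854 with slerp weights a = sin((1−f)δ)/sin δ ≈ 0.169, b = sin(fδ)/sin δ ≈ 0.891.
p = a·p₁ + b·p₂ ≈ (0.767, -0.552, -0.328); φ = arcsin(p_z) ≈ -19.13°, λ = atan2(p_y, p_x) ≈ -35.76°.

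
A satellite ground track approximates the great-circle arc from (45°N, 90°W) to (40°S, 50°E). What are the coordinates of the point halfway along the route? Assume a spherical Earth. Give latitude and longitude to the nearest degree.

≈ (7°N, 14°W)

Write both endpoints as unit vectors p₁, p₂ with components (cos φ cos λ, cos φ sin λ, sin φ).
The central angle between the endpoints is δ = arccos(p₁·p₂) ≈ 2.625 rad (150.4°).
Interpolate at f = 1/2 with slerp weights a = sin((1−f)δ)/sin δ ≈ 1.957, b = sin(fδ)/sin δ ≈ 1.957.
p = a·p₁ + b·p₂ ≈ (0.964, -0.235, 0.126); φ = arcsin(p_z) ≈ 7.23°, λ = atan2(p_y, p_x) ≈ -13.73°.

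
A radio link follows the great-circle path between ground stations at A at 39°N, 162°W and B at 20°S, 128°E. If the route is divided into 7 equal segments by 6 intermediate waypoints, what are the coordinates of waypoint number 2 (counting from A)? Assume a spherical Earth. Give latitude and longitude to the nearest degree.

From cos δ = sin φ₁ sin φ₂ + cos φ₁ cos φ₂ cos Δλ, the central angle is δ ≈ 1.536 rad (88.0°).
Interpolate at f = 2/7 with slerp weights a = sin((1−f)δ)/sin δ ≈ 0.891, b = sin(fδ)/sin δ ≈ 0.425.
p = a·p₁ + b·p₂ ≈ (-0.904, 0.101, 0.415); φ = arcsin(p_z) ≈ 24.52°, λ = atan2(p_y, p_x) ≈ 173.63°.

≈ 25°N, 174°E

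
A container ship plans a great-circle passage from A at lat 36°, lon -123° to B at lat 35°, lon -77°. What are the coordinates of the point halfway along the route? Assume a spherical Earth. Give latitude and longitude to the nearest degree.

Convert each endpoint to a unit vector on the sphere (x = cos φ cos λ, y = cos φ sin λ, z = sin φ).
The central angle between the endpoints is δ = arccos(p₁·p₂) ≈ 0.648 rad (37.1°).
Interpolate at f = 1/2 with slerp weights a = sin((1−f)δ)/sin δ ≈ 0.527, b = sin(fδ)/sin δ ≈ 0.527.
p = a·p₁ + b·p₂ ≈ (-0.135, -0.779, 0.613); φ = arcsin(p_z) ≈ 37.77°, λ = atan2(p_y, p_x) ≈ -99.85°.

≈ lat 38°, lon -100°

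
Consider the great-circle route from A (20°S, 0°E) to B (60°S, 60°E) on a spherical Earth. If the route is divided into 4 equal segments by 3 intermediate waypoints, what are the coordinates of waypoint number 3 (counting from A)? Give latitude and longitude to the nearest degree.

≈ (53°S, 36°E)

Convert each endpoint to a unit vector on the sphere (x = cos φ cos λ, y = cos φ sin λ, z = sin φ).
The central angle between the endpoints is δ = arccos(p₁·p₂) ≈ 1.011 rad (57.9°).
Interpolate at f = 3/4 with slerp weights a = sin((1−f)δ)/sin δ ≈ 0.295, b = sin(fδ)/sin δ ≈ 0.812.
p = a·p₁ + b·p₂ ≈ (0.480, 0.351, -0.804); φ = arcsin(p_z) ≈ -53.49°, λ = atan2(p_y, p_x) ≈ 36.20°.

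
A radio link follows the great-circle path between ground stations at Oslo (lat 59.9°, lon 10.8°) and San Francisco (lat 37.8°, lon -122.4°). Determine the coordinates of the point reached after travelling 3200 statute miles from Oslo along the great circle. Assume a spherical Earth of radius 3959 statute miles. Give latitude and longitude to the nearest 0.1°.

≈ lat 62.7°, lon -99.1°

Write both endpoints as unit vectors p₁, p₂ with components (cos φ cos λ, cos φ sin λ, sin φ).
The central angle between the endpoints is δ = arccos(p₁·p₂) ≈ 1.309 rad (75.0°). The total great-circle distance is δ·R ≈ 1.309 × 3959 ≈ 5182 mi, so the target fraction is f = 3200/5182 ≈ 0.618.
Interpolate at f ≈ 0.618 with slerp weights a = sin((1−f)δ)/sin δ ≈ 0.497, b = sin(fδ)/sin δ ≈ 0.749.
p = a·p₁ + b·p₂ ≈ (-0.072, -0.453, 0.889); φ = arcsin(p_z) ≈ 62.71°, λ = atan2(p_y, p_x) ≈ -99.06°.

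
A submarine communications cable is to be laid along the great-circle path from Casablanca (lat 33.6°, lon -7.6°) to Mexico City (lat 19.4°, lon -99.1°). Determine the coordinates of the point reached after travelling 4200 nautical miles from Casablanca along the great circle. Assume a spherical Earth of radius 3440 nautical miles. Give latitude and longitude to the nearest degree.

≈ lat 25°, lon -89°

The haversine formula gives a central angle δ ≈ 1.407 rad (80.6°) between the endpoints. The total great-circle distance is δ·R ≈ 1.407 × 3440 ≈ 4839 nmi, so the target fraction is f = 4200/4839 ≈ 0.868.
Interpolate at f ≈ 0.868 with slerp weights a = sin((1−f)δ)/sin δ ≈ 0.187, b = sin(fδ)/sin δ ≈ 0.952.
p = a·p₁ + b·p₂ ≈ (0.013, -0.907, 0.420); φ = arcsin(p_z) ≈ 24.83°, λ = atan2(p_y, p_x) ≈ -89.20°.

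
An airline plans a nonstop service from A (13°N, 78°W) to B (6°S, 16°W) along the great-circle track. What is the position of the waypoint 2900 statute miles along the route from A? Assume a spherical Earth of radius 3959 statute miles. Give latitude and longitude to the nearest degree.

Write both endpoints as unit vectors p₁, p₂ with components (cos φ cos λ, cos φ sin λ, sin φ).
The central angle between the endpoints is δ = arccos(p₁·p₂) ≈ 1.125 rad (64.4°). The total great-circle distance is δ·R ≈ 1.125 × 3959 ≈ 4453 mi, so the target fraction is f = 2900/4453 ≈ 0.651.
Interpolate at f ≈ 0.651 with slerp weights a = sin((1−f)δ)/sin δ ≈ 0.424, b = sin(fδ)/sin δ ≈ 0.741.
p = a·p₁ + b·p₂ ≈ (0.794, -0.607, 0.018); φ = arcsin(p_z) ≈ 1.02°, λ = atan2(p_y, p_x) ≈ -37.38°.

≈ (1°N, 37°W)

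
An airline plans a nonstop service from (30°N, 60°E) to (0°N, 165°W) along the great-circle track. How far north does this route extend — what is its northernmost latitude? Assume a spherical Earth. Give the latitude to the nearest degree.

The great circle lies in the plane with unit normal n̂ = (p₁ × p₂)/|p₁ × p₂|.
Here n̂_z ≈ +0.775; the vertex latitude is φ_max = arccos|n̂_z| ≈ 39.2°.
Check via Clairaut: cos φ_max = |cos φ₁| · sin C = cos(30.0°)·sin(63.4°) ≈ 0.775, again giving ≈ 39.2°.

≈ 39°N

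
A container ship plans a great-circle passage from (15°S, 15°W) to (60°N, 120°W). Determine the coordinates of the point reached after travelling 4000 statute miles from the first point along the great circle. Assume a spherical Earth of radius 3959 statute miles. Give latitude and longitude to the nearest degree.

From cos δ = sin φ₁ sin φ₂ + cos φ₁ cos φ₂ cos Δλ, the central angle is δ ≈ 1.927 rad (110.4°). The total great-circle distance is δ·R ≈ 1.927 × 3959 ≈ 7631 mi, so the target fraction is f = 4000/7631 ≈ 0.524.
Interpolate at f ≈ 0.524 with slerp weights a = sin((1−f)δ)/sin δ ≈ 0.847, b = sin(fδ)/sin δ ≈ 0.904.
p = a·p₁ + b·p₂ ≈ (0.564, -0.603, 0.564); φ = arcsin(p_z) ≈ 34.30°, λ = atan2(p_y, p_x) ≈ -46.90°.

≈ (34°N, 47°W)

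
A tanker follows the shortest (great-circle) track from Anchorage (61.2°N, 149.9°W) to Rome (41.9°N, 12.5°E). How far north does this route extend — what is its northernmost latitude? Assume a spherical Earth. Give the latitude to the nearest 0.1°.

The great circle lies in the plane with unit normal n̂ = (p₁ × p₂)/|p₁ × p₂|.
Here n̂_z ≈ +0.112; the vertex latitude is φ_max = arccos|n̂_z| ≈ 83.6°.
Check via Clairaut: cos φ_max = |cos φ₁| · sin C = cos(61.2°)·sin(13.4°) ≈ 0.112, again giving ≈ 83.6°.

≈ 83.6°N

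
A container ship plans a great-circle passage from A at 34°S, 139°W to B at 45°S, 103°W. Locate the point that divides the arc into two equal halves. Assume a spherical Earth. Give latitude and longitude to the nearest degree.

≈ 41°S, 122°W

The haversine formula gives a central angle δ ≈ 0.516 rad (29.6°) between the endpoints.
Interpolate at f = 1/2 with slerp weights a = sin((1−f)δ)/sin δ ≈ 0.517, b = sin(fδ)/sin δ ≈ 0.517.
p = a·p₁ + b·p₂ ≈ (-0.406, -0.638, -0.655); φ = arcsin(p_z) ≈ -40.91°, λ = atan2(p_y, p_x) ≈ -122.48°.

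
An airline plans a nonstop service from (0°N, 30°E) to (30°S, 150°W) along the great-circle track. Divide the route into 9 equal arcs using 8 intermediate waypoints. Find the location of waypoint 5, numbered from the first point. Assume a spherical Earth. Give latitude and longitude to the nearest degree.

≈ (83°S, 30°E)

Write both endpoints as unit vectors p₁, p₂ with components (cos φ cos λ, cos φ sin λ, sin φ).
The central angle between the endpoints is δ = arccos(p₁·p₂) ≈ 2.618 rad (150.0°).
Interpolate at f = 5/9 with slerp weights a = sin((1−f)δ)/sin δ ≈ 1.836, b = sin(fδ)/sin δ ≈ 1.986.
p = a·p₁ + b·p₂ ≈ (0.101, 0.058, -0.993); φ = arcsin(p_z) ≈ -83.33°, λ = atan2(p_y, p_x) ≈ 30.00°.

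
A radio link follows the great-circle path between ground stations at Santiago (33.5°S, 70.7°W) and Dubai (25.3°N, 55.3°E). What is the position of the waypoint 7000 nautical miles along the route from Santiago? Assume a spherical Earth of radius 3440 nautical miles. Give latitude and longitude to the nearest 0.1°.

≈ 18.1°N, 39.7°E

Convert each endpoint to a unit vector on the sphere (x = cos φ cos λ, y = cos φ sin λ, z = sin φ).
The central angle between the endpoints is δ = arccos(p₁·p₂) ≈ 2.317 rad (132.8°). The total great-circle distance is δ·R ≈ 2.317 × 3440 ≈ 7971 nmi, so the target fraction is f = 7000/7971 ≈ 0.878.
Interpolate at f ≈ 0.878 with slerp weights a = sin((1−f)δ)/sin δ ≈ 0.379, b = sin(fδ)/sin δ ≈ 1.218.
p = a·p₁ + b·p₂ ≈ (0.732, 0.607, 0.311); φ = arcsin(p_z) ≈ 18.13°, λ = atan2(p_y, p_x) ≈ 39.67°.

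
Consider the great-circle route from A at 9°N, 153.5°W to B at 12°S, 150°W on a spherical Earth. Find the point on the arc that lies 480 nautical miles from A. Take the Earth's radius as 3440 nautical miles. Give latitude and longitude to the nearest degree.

≈ 1°N, 152°W

Write both endpoints as unit vectors p₁, p₂ with components (cos φ cos λ, cos φ sin λ, sin φ).
The central angle between the endpoints is δ = arccos(p₁·p₂) ≈ 0.372 rad (21.3°). The total great-circle distance is δ·R ≈ 0.372 × 3440 ≈ 1278 nmi, so the target fraction is f = 480/1278 ≈ 0.376.
Interpolate at f ≈ 0.376 with slerp weights a = sin((1−f)δ)/sin δ ≈ 0.633, b = sin(fδ)/sin δ ≈ 0.383.
p = a·p₁ + b·p₂ ≈ (-0.884, -0.466, 0.019); φ = arcsin(p_z) ≈ 1.11°, λ = atan2(p_y, p_x) ≈ -152.19°.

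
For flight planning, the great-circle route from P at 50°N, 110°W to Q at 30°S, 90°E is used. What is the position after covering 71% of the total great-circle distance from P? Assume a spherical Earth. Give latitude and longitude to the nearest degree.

Convert each endpoint to a unit vector on the sphere (x = cos φ cos λ, y = cos φ sin λ, z = sin φ).
The central angle between the endpoints is δ = arccos(p₁·p₂) ≈ 2.705 rad (155.0°).
Interpolate at f = 0.71 with slerp weights a = sin((1−f)δ)/sin δ ≈ 1.670, b = sin(fδ)/sin δ ≈ 2.221.
p = a·p₁ + b·p₂ ≈ (-0.367, 0.915, 0.169); φ = arcsin(p_z) ≈ 9.71°, λ = atan2(p_y, p_x) ≈ 111.87°.

≈ 10°N, 112°E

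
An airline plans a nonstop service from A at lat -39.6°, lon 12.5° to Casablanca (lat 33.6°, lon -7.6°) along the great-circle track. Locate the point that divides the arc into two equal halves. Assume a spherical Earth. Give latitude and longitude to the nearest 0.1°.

≈ lat -3.0°, lon 2.1°

The haversine formula gives a central angle δ ≈ 1.318 rad (75.5°) between the endpoints.
Interpolate at f = 1/2 with slerp weights a = sin((1−f)δ)/sin δ ≈ 0.632, b = sin(fδ)/sin δ ≈ 0.632.
p = a·p₁ + b·p₂ ≈ (0.998, 0.036, -0.053); φ = arcsin(p_z) ≈ -3.05°, λ = atan2(p_y, p_x) ≈ 2.05°.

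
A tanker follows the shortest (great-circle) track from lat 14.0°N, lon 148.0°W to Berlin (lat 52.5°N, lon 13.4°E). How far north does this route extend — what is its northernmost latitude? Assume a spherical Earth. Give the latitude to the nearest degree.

The great circle lies in the plane with unit normal n̂ = (p₁ × p₂)/|p₁ × p₂|.
Here n̂_z ≈ +0.203; the vertex latitude is φ_max = arccos|n̂_z| ≈ 78.3°.

≈ 78°N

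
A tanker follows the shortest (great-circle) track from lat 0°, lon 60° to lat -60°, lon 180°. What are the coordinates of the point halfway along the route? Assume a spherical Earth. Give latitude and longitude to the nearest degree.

≈ lat -45°, lon 90°

The haversine formula gives a central angle δ ≈ 1.823 rad (104.5°) between the endpoints.
Interpolate at f = 1/2 with slerp weights a = sin((1−f)δ)/sin δ ≈ 0.816, b = sin(fδ)/sin δ ≈ 0.816.
p = a·p₁ + b·p₂ ≈ (0.000, 0.707, -0.707); φ = arcsin(p_z) ≈ -45.00°, λ = atan2(p_y, p_x) ≈ 90.00°.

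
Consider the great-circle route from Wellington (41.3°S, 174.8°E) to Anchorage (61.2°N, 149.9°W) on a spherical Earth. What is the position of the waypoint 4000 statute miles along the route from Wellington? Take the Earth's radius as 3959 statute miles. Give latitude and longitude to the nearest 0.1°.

≈ (15.0°N, 170.5°W)

The haversine formula gives a central angle δ ≈ 1.858 rad (106.4°) between the endpoints. The total great-circle distance is δ·R ≈ 1.858 × 3959 ≈ 7355 mi, so the target fraction is f = 4000/7355 ≈ 0.544.
Interpolate at f ≈ 0.544 with slerp weights a = sin((1−f)δ)/sin δ ≈ 0.781, b = sin(fδ)/sin δ ≈ 0.883.
p = a·p₁ + b·p₂ ≈ (-0.953, -0.160, 0.258); φ = arcsin(p_z) ≈ 14.96°, λ = atan2(p_y, p_x) ≈ -170.46°.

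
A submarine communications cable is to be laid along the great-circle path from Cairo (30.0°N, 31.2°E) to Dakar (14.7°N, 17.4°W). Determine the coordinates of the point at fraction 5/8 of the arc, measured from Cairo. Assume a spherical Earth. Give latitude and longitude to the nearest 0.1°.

≈ 22.2°N, 0.5°W

Write both endpoints as unit vectors p₁, p₂ with components (cos φ cos λ, cos φ sin λ, sin φ).
The central angle between the endpoints is δ = arccos(p₁·p₂) ≈ 0.822 rad (47.1°).
Interpolate at f = 5/8 with slerp weights a = sin((1−f)δ)/sin δ ≈ 0.414, b = sin(fδ)/sin δ ≈ 0.671.
p = a·p₁ + b·p₂ ≈ (0.926, -0.008, 0.377); φ = arcsin(p_z) ≈ 22.17°, λ = atan2(p_y, p_x) ≈ -0.51°.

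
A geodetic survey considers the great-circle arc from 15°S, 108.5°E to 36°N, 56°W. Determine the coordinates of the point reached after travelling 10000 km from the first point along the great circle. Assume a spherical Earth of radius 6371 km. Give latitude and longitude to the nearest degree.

≈ 56°N, 42°E

Convert each endpoint to a unit vector on the sphere (x = cos φ cos λ, y = cos φ sin λ, z = sin φ).
The central angle between the endpoints is δ = arccos(p₁·p₂) ≈ 2.703 rad (154.8°). The total great-circle distance is δ·R ≈ 2.703 × 6371 ≈ 17218 km, so the target fraction is f = 10000/17218 ≈ 0.581.
Interpolate at f ≈ 0.581 with slerp weights a = sin((1−f)δ)/sin δ ≈ 2.131, b = sin(fδ)/sin δ ≈ 2.353.
p = a·p₁ + b·p₂ ≈ (0.411, 0.374, 0.831); φ = arcsin(p_z) ≈ 56.24°, λ = atan2(p_y, p_x) ≈ 42.27°.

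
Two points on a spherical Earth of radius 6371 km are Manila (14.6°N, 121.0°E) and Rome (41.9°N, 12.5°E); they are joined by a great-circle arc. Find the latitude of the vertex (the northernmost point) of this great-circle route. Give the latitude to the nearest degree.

≈ 47°N

The great circle lies in the plane with unit normal n̂ = (p₁ × p₂)/|p₁ × p₂|.
Here n̂_z ≈ -0.684; the vertex latitude is φ_max = arccos|n̂_z| ≈ 46.8°.
Check via Clairaut: cos φ_max = |cos φ₁| · sin C = cos(14.6°)·sin(45.0°) ≈ 0.684, again giving ≈ 46.8°.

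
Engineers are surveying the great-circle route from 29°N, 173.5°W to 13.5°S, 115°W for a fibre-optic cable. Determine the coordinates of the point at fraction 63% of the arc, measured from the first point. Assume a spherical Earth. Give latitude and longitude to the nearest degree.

≈ 3°N, 135°W

Convert each endpoint to a unit vector on the sphere (x = cos φ cos λ, y = cos φ sin λ, z = sin φ).
The central angle between the endpoints is δ = arccos(p₁·p₂) ≈ 1.233 rad (70.7°).
Interpolate at f = 0.63 with slerp weights a = sin((1−f)δ)/sin δ ≈ 0.467, b = sin(fδ)/sin δ ≈ 0.743.
p = a·p₁ + b·p₂ ≈ (-0.711, -0.701, 0.053); φ = arcsin(p_z) ≈ 3.03°, λ = atan2(p_y, p_x) ≈ -135.41°.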